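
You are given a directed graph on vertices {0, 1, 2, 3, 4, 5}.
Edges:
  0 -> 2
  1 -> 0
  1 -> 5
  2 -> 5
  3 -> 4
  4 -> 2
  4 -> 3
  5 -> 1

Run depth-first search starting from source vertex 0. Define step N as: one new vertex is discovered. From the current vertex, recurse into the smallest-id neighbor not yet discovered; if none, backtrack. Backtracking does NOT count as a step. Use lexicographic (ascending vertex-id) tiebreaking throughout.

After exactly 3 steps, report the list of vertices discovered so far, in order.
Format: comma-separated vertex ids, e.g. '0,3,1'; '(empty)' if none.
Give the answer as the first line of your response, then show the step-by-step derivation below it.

0,2,5

step 1: discover 0; path=0; order=0
step 2: discover 2; path=0>2; order=0,2
step 3: discover 5; path=0>2>5; order=0,2,5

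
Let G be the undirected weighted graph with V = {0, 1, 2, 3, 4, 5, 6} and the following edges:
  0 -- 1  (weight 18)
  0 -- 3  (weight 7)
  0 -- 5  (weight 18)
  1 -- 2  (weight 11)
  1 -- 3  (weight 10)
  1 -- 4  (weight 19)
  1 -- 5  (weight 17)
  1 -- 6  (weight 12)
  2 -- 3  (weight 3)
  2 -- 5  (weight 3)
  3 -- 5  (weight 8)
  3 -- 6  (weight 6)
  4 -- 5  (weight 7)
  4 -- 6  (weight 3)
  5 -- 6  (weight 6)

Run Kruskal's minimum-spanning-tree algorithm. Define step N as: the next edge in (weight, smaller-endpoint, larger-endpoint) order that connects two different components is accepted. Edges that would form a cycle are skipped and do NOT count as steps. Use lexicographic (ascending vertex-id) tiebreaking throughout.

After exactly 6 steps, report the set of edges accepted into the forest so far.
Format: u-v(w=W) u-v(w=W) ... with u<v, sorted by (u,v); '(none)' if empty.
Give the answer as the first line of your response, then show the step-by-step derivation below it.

0-3(w=7) 1-3(w=10) 2-3(w=3) 2-5(w=3) 3-6(w=6) 4-6(w=3)

step 1: add edge 2-3 (w=3); MST = {2-3(w=3)}
step 2: add edge 2-5 (w=3); MST = {2-3(w=3) 2-5(w=3)}
step 3: add edge 4-6 (w=3); MST = {2-3(w=3) 2-5(w=3) 4-6(w=3)}
step 4: add edge 3-6 (w=6); MST = {2-3(w=3) 2-5(w=3) 3-6(w=6) 4-6(w=3)}
step 5: add edge 0-3 (w=7); MST = {0-3(w=7) 2-3(w=3) 2-5(w=3) 3-6(w=6) 4-6(w=3)}
step 6: add edge 1-3 (w=10); MST = {0-3(w=7) 1-3(w=10) 2-3(w=3) 2-5(w=3) 3-6(w=6) 4-6(w=3)}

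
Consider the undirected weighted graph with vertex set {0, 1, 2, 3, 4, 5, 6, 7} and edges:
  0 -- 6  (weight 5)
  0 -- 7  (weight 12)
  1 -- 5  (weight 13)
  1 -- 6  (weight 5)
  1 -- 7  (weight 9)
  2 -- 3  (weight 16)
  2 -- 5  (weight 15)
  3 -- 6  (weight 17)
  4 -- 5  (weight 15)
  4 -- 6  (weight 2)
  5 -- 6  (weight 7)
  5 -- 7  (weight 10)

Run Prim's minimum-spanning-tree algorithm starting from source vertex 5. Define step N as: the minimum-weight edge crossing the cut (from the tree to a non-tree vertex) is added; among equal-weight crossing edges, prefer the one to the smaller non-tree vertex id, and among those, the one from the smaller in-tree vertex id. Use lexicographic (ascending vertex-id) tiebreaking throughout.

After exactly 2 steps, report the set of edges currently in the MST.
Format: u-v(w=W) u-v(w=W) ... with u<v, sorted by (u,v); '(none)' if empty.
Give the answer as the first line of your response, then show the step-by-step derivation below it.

4-6(w=2) 5-6(w=7)

step 1: add edge 5-6 (w=7); MST = {5-6(w=7)}
step 2: add edge 4-6 (w=2); MST = {4-6(w=2) 5-6(w=7)}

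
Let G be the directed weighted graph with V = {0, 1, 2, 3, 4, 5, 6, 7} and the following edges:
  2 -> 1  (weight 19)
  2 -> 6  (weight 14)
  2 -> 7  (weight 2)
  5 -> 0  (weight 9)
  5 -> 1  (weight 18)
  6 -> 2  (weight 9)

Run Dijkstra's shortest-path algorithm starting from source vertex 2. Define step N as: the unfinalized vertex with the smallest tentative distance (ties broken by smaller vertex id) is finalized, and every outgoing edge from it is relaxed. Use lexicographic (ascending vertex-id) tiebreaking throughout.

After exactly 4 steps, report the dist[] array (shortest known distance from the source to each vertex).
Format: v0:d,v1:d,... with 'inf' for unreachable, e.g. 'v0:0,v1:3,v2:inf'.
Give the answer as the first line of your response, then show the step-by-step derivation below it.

v0:inf,v1:19,v2:0,v3:inf,v4:inf,v5:inf,v6:14,v7:2

step 1: dist = v0:inf,v1:19,v2:0,v3:inf,v4:inf,v5:inf,v6:14,v7:2
step 2: dist = v0:inf,v1:19,v2:0,v3:inf,v4:inf,v5:inf,v6:14,v7:2
step 3: dist = v0:inf,v1:19,v2:0,v3:inf,v4:inf,v5:inf,v6:14,v7:2
step 4: dist = v0:inf,v1:19,v2:0,v3:inf,v4:inf,v5:inf,v6:14,v7:2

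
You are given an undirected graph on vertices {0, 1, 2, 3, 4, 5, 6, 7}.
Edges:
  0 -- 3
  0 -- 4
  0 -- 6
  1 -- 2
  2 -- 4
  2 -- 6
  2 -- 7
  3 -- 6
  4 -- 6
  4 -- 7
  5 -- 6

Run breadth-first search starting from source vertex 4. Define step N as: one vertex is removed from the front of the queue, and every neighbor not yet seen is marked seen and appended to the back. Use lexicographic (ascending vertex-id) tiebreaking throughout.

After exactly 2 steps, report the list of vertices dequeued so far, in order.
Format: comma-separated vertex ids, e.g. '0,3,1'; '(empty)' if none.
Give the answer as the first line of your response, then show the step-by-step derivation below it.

4,0

step 1: dequeue 4; queue=[0,2,6,7]; order=4
step 2: dequeue 0; queue=[2,6,7,3]; order=4,0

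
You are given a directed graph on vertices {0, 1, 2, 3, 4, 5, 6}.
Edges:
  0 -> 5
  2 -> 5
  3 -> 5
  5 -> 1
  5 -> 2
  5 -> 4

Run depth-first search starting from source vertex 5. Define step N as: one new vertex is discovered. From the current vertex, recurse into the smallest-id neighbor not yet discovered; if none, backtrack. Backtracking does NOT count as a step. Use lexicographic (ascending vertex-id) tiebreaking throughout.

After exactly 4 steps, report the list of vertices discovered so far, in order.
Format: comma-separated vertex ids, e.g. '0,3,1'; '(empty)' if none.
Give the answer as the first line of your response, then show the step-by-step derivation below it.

5,1,2,4

step 1: discover 5; path=5; order=5
step 2: discover 1; path=5>1; order=5,1
step 3: discover 2; path=5>2; order=5,1,2
step 4: discover 4; path=5>4; order=5,1,2,4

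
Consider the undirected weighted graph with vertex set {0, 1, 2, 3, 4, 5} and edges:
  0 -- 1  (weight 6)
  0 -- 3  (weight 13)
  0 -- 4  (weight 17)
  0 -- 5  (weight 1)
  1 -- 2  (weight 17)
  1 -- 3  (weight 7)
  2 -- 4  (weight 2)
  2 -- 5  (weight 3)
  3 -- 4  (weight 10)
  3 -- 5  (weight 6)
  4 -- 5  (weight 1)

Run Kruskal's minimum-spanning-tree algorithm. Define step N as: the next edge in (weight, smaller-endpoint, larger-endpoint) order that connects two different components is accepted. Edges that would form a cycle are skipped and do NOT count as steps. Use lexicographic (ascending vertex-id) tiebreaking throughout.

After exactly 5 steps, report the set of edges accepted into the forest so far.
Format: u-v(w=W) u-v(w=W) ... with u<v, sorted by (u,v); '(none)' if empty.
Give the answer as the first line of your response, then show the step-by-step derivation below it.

0-1(w=6) 0-5(w=1) 2-4(w=2) 3-5(w=6) 4-5(w=1)

step 1: add edge 0-5 (w=1); MST = {0-5(w=1)}
step 2: add edge 4-5 (w=1); MST = {0-5(w=1) 4-5(w=1)}
step 3: add edge 2-4 (w=2); MST = {0-5(w=1) 2-4(w=2) 4-5(w=1)}
step 4: add edge 0-1 (w=6); MST = {0-1(w=6) 0-5(w=1) 2-4(w=2) 4-5(w=1)}
step 5: add edge 3-5 (w=6); MST = {0-1(w=6) 0-5(w=1) 2-4(w=2) 3-5(w=6) 4-5(w=1)}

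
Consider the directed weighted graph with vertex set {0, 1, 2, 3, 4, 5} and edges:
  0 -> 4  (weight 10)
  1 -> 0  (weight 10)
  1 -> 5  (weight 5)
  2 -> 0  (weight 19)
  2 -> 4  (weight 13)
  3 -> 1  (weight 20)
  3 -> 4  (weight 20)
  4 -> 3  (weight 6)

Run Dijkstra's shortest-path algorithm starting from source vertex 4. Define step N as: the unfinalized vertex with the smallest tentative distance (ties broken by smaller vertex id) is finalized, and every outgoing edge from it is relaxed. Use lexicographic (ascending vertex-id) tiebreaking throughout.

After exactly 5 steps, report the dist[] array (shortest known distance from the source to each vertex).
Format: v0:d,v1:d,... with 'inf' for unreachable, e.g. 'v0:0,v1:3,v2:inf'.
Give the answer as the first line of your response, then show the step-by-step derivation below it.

v0:36,v1:26,v2:inf,v3:6,v4:0,v5:31

step 1: dist = v0:inf,v1:inf,v2:inf,v3:6,v4:0,v5:inf
step 2: dist = v0:inf,v1:26,v2:inf,v3:6,v4:0,v5:inf
step 3: dist = v0:36,v1:26,v2:inf,v3:6,v4:0,v5:31
step 4: dist = v0:36,v1:26,v2:inf,v3:6,v4:0,v5:31
step 5: dist = v0:36,v1:26,v2:inf,v3:6,v4:0,v5:31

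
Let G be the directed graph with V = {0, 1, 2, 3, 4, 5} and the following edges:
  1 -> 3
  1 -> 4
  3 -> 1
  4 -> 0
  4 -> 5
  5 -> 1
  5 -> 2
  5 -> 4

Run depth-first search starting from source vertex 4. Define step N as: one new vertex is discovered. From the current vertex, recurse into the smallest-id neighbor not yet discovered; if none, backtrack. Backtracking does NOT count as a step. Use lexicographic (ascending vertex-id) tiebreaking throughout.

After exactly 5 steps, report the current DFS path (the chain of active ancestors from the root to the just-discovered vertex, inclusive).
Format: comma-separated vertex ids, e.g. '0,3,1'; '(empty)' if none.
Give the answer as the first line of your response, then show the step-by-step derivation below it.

4,5,1,3

step 1: discover 4; path=4; order=4
step 2: discover 0; path=4>0; order=4,0
step 3: discover 5; path=4>5; order=4,0,5
step 4: discover 1; path=4>5>1; order=4,0,5,1
step 5: discover 3; path=4>5>1>3; order=4,0,5,1,3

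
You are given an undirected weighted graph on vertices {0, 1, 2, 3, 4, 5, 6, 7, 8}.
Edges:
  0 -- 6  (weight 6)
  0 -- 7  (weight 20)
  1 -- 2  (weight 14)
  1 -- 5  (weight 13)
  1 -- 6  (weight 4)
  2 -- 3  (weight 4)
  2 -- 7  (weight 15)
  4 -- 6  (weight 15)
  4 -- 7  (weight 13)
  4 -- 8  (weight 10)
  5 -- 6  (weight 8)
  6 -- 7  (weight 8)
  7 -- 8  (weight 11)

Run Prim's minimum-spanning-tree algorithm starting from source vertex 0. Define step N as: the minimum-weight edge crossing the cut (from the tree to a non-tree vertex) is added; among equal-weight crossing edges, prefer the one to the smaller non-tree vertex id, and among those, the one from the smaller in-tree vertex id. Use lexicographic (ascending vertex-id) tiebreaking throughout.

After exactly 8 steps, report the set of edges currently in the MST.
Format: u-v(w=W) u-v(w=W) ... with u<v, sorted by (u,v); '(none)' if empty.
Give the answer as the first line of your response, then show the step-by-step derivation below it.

0-6(w=6) 1-2(w=14) 1-6(w=4) 2-3(w=4) 4-8(w=10) 5-6(w=8) 6-7(w=8) 7-8(w=11)

step 1: add edge 0-6 (w=6); MST = {0-6(w=6)}
step 2: add edge 1-6 (w=4); MST = {0-6(w=6) 1-6(w=4)}
step 3: add edge 5-6 (w=8); MST = {0-6(w=6) 1-6(w=4) 5-6(w=8)}
step 4: add edge 6-7 (w=8); MST = {0-6(w=6) 1-6(w=4) 5-6(w=8) 6-7(w=8)}
step 5: add edge 7-8 (w=11); MST = {0-6(w=6) 1-6(w=4) 5-6(w=8) 6-7(w=8) 7-8(w=11)}
step 6: add edge 4-8 (w=10); MST = {0-6(w=6) 1-6(w=4) 4-8(w=10) 5-6(w=8) 6-7(w=8) 7-8(w=11)}
step 7: add edge 1-2 (w=14); MST = {0-6(w=6) 1-2(w=14) 1-6(w=4) 4-8(w=10) 5-6(w=8) 6-7(w=8) 7-8(w=11)}
step 8: add edge 2-3 (w=4); MST = {0-6(w=6) 1-2(w=14) 1-6(w=4) 2-3(w=4) 4-8(w=10) 5-6(w=8) 6-7(w=8) 7-8(w=11)}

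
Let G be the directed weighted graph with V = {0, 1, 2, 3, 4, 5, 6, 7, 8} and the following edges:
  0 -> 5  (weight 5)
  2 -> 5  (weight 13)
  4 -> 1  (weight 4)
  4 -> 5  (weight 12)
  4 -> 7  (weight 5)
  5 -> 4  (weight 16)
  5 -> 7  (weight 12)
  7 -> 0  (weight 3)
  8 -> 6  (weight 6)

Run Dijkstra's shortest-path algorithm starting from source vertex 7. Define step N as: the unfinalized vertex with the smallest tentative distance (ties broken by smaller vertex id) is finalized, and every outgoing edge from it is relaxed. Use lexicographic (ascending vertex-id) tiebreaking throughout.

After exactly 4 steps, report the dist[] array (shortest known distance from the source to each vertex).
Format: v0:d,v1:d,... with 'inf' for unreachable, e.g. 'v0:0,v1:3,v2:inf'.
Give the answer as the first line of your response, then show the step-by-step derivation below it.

v0:3,v1:28,v2:inf,v3:inf,v4:24,v5:8,v6:inf,v7:0,v8:inf

step 1: dist = v0:3,v1:inf,v2:inf,v3:inf,v4:inf,v5:inf,v6:inf,v7:0,v8:inf
step 2: dist = v0:3,v1:inf,v2:inf,v3:inf,v4:inf,v5:8,v6:inf,v7:0,v8:inf
step 3: dist = v0:3,v1:inf,v2:inf,v3:inf,v4:24,v5:8,v6:inf,v7:0,v8:inf
step 4: dist = v0:3,v1:28,v2:inf,v3:inf,v4:24,v5:8,v6:inf,v7:0,v8:inf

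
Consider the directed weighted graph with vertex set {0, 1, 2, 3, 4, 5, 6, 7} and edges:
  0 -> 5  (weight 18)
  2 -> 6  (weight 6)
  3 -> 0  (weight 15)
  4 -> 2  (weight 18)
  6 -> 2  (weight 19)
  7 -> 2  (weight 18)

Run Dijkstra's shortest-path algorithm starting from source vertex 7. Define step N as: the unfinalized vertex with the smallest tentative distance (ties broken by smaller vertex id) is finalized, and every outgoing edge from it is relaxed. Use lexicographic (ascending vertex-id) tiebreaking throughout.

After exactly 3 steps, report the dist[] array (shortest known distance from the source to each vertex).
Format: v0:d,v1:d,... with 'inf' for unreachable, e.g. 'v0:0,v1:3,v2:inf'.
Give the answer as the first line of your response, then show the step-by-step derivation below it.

v0:inf,v1:inf,v2:18,v3:inf,v4:inf,v5:inf,v6:24,v7:0

step 1: dist = v0:inf,v1:inf,v2:18,v3:inf,v4:inf,v5:inf,v6:inf,v7:0
step 2: dist = v0:inf,v1:inf,v2:18,v3:inf,v4:inf,v5:inf,v6:24,v7:0
step 3: dist = v0:inf,v1:inf,v2:18,v3:inf,v4:inf,v5:inf,v6:24,v7:0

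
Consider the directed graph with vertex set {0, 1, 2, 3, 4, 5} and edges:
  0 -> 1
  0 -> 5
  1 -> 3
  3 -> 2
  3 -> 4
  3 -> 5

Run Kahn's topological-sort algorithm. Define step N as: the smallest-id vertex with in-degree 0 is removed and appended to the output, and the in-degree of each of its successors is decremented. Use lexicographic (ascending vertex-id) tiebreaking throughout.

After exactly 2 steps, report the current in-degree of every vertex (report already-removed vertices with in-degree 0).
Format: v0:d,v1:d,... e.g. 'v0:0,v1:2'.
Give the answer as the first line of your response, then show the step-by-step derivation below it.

v0:0,v1:0,v2:1,v3:0,v4:1,v5:1

step 1: output 0; order=[0]; indeg=(0,0,1,1,1,1)
step 2: output 1; order=[0,1]; indeg=(0,0,1,0,1,1)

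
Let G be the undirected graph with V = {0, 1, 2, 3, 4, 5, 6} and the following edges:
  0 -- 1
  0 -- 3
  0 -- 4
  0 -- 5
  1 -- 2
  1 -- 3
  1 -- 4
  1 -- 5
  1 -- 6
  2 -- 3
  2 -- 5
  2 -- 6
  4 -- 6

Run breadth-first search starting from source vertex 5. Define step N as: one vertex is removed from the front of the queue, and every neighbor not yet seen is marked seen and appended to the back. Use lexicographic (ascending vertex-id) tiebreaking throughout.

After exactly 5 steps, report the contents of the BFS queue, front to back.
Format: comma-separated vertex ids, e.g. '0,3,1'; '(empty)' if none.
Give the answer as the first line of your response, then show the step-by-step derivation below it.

4,6

step 1: dequeue 5; queue=[0,1,2]; order=5
step 2: dequeue 0; queue=[1,2,3,4]; order=5,0
step 3: dequeue 1; queue=[2,3,4,6]; order=5,0,1
step 4: dequeue 2; queue=[3,4,6]; order=5,0,1,2
step 5: dequeue 3; queue=[4,6]; order=5,0,1,2,3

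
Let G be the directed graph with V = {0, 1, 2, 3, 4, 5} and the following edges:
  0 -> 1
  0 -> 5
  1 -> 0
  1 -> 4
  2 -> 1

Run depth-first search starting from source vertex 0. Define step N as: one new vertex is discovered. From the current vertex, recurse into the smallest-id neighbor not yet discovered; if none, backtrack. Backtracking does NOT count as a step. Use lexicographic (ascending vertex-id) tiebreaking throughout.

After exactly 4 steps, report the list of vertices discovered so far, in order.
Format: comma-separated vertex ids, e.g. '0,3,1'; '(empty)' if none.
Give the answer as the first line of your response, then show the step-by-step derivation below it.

0,1,4,5

step 1: discover 0; path=0; order=0
step 2: discover 1; path=0>1; order=0,1
step 3: discover 4; path=0>1>4; order=0,1,4
step 4: discover 5; path=0>5; order=0,1,4,5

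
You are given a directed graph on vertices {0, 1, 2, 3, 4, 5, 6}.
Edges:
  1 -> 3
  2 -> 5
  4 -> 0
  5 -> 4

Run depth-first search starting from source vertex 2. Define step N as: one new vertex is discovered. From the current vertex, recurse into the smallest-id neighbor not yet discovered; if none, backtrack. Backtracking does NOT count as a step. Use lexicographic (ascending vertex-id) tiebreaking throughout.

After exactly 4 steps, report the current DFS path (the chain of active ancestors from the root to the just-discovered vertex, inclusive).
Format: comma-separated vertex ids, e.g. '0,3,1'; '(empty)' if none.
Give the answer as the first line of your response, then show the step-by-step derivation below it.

2,5,4,0

step 1: discover 2; path=2; order=2
step 2: discover 5; path=2>5; order=2,5
step 3: discover 4; path=2>5>4; order=2,5,4
step 4: discover 0; path=2>5>4>0; order=2,5,4,0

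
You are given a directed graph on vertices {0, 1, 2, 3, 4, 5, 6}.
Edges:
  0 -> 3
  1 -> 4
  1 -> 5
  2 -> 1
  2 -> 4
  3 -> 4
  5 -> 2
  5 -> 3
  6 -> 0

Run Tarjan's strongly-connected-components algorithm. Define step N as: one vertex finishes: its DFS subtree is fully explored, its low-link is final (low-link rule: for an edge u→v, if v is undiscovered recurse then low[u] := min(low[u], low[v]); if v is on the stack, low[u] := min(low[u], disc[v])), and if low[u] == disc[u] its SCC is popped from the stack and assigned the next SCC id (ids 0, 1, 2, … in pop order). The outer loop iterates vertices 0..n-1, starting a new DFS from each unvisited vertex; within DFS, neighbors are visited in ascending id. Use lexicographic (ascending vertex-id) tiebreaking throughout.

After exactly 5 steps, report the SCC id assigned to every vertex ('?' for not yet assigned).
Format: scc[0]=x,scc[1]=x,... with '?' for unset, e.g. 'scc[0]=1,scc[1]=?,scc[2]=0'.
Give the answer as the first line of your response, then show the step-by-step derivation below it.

scc[0]=2,scc[1]=?,scc[2]=?,scc[3]=1,scc[4]=0,scc[5]=?,scc[6]=?

step 1: low=(low[0]=0,low[1]=?,low[2]=?,low[3]=1,low[4]=2,low[5]=?,low[6]=?); scc=(scc[0]=?,scc[1]=?,scc[2]=?,scc[3]=?,scc[4]=0,scc[5]=?,scc[6]=?)
step 2: low=(low[0]=0,low[1]=?,low[2]=?,low[3]=1,low[4]=2,low[5]=?,low[6]=?); scc=(scc[0]=?,scc[1]=?,scc[2]=?,scc[3]=1,scc[4]=0,scc[5]=?,scc[6]=?)
step 3: low=(low[0]=0,low[1]=?,low[2]=?,low[3]=1,low[4]=2,low[5]=?,low[6]=?); scc=(scc[0]=2,scc[1]=?,scc[2]=?,scc[3]=1,scc[4]=0,scc[5]=?,scc[6]=?)
step 4: low=(low[0]=0,low[1]=3,low[2]=3,low[3]=1,low[4]=2,low[5]=4,low[6]=?); scc=(scc[0]=2,scc[1]=?,scc[2]=?,scc[3]=1,scc[4]=0,scc[5]=?,scc[6]=?)
step 5: low=(low[0]=0,low[1]=3,low[2]=3,low[3]=1,low[4]=2,low[5]=3,low[6]=?); scc=(scc[0]=2,scc[1]=?,scc[2]=?,scc[3]=1,scc[4]=0,scc[5]=?,scc[6]=?)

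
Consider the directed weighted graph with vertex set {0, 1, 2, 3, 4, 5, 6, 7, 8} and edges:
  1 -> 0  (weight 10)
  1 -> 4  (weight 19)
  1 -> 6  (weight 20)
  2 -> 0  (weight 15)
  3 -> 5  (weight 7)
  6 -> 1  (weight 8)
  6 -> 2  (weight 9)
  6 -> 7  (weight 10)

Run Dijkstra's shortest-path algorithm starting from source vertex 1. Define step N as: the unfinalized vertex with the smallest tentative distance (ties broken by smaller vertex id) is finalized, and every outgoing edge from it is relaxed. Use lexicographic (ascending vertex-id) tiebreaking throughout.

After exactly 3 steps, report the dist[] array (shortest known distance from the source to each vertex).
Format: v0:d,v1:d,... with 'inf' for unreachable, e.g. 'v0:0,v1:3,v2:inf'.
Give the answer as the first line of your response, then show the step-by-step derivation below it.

v0:10,v1:0,v2:inf,v3:inf,v4:19,v5:inf,v6:20,v7:inf,v8:inf

step 1: dist = v0:10,v1:0,v2:inf,v3:inf,v4:19,v5:inf,v6:20,v7:inf,v8:inf
step 2: dist = v0:10,v1:0,v2:inf,v3:inf,v4:19,v5:inf,v6:20,v7:inf,v8:inf
step 3: dist = v0:10,v1:0,v2:inf,v3:inf,v4:19,v5:inf,v6:20,v7:inf,v8:inf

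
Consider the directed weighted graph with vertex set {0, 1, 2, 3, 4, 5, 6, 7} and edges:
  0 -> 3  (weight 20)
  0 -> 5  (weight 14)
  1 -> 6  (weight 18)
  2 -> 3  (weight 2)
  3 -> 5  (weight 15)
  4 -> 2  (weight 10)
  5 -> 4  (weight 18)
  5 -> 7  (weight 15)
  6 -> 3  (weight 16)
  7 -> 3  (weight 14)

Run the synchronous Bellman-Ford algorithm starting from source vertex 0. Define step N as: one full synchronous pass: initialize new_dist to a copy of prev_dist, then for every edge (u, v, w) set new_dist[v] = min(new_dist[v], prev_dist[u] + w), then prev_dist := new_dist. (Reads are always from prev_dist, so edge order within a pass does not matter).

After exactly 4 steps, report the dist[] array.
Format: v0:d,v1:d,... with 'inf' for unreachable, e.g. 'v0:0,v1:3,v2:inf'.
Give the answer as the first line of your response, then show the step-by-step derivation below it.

v0:0,v1:inf,v2:42,v3:20,v4:32,v5:14,v6:inf,v7:29

step 1: dist = v0:0,v1:inf,v2:inf,v3:20,v4:inf,v5:14,v6:inf,v7:inf
step 2: dist = v0:0,v1:inf,v2:inf,v3:20,v4:32,v5:14,v6:inf,v7:29
step 3: dist = v0:0,v1:inf,v2:42,v3:20,v4:32,v5:14,v6:inf,v7:29
step 4: dist = v0:0,v1:inf,v2:42,v3:20,v4:32,v5:14,v6:inf,v7:29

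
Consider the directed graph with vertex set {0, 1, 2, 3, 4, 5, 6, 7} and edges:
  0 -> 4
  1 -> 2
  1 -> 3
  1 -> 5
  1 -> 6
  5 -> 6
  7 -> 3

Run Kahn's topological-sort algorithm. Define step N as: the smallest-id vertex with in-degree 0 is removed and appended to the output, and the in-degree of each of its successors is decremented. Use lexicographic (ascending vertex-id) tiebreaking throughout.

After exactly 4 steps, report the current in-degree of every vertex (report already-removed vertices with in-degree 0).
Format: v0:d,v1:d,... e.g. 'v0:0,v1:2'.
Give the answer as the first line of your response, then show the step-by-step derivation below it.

v0:0,v1:0,v2:0,v3:1,v4:0,v5:0,v6:1,v7:0

step 1: output 0; order=[0]; indeg=(0,0,1,2,0,1,2,0)
step 2: output 1; order=[0,1]; indeg=(0,0,0,1,0,0,1,0)
step 3: output 2; order=[0,1,2]; indeg=(0,0,0,1,0,0,1,0)
step 4: output 4; order=[0,1,2,4]; indeg=(0,0,0,1,0,0,1,0)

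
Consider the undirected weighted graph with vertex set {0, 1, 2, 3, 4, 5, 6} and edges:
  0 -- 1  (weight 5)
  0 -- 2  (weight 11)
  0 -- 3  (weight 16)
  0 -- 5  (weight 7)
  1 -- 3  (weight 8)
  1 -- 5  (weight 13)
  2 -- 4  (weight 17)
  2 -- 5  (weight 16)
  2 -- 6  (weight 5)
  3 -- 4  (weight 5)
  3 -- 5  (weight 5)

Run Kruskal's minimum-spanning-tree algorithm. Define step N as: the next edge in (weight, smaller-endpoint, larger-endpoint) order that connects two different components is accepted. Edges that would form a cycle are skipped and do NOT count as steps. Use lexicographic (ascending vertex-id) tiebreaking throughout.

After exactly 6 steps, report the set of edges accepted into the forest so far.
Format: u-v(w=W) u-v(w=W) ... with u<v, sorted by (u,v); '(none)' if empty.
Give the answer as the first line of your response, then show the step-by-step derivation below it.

0-1(w=5) 0-2(w=11) 0-5(w=7) 2-6(w=5) 3-4(w=5) 3-5(w=5)

step 1: add edge 0-1 (w=5); MST = {0-1(w=5)}
step 2: add edge 2-6 (w=5); MST = {0-1(w=5) 2-6(w=5)}
step 3: add edge 3-4 (w=5); MST = {0-1(w=5) 2-6(w=5) 3-4(w=5)}
step 4: add edge 3-5 (w=5); MST = {0-1(w=5) 2-6(w=5) 3-4(w=5) 3-5(w=5)}
step 5: add edge 0-5 (w=7); MST = {0-1(w=5) 0-5(w=7) 2-6(w=5) 3-4(w=5) 3-5(w=5)}
step 6: add edge 0-2 (w=11); MST = {0-1(w=5) 0-2(w=11) 0-5(w=7) 2-6(w=5) 3-4(w=5) 3-5(w=5)}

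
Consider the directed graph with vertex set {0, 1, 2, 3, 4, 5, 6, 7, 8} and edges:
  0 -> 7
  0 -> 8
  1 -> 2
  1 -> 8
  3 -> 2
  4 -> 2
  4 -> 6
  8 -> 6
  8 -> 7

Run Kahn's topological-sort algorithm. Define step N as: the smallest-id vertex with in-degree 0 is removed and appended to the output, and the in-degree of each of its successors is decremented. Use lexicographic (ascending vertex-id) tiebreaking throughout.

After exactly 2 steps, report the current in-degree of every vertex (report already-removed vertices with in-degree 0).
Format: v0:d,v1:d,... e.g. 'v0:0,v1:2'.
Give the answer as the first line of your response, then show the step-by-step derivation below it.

v0:0,v1:0,v2:2,v3:0,v4:0,v5:0,v6:2,v7:1,v8:0

step 1: output 0; order=[0]; indeg=(0,0,3,0,0,0,2,1,1)
step 2: output 1; order=[0,1]; indeg=(0,0,2,0,0,0,2,1,0)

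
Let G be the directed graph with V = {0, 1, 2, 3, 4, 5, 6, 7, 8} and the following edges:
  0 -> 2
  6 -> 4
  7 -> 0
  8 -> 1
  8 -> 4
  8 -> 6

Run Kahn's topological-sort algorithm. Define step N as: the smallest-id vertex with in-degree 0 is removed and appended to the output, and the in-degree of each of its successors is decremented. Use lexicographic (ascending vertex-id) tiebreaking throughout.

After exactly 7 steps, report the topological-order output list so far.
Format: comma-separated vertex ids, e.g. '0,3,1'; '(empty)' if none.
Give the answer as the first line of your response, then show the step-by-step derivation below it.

3,5,7,0,2,8,1

step 1: output 3; order=[3]; indeg=(1,1,1,0,2,0,1,0,0)
step 2: output 5; order=[3,5]; indeg=(1,1,1,0,2,0,1,0,0)
step 3: output 7; order=[3,5,7]; indeg=(0,1,1,0,2,0,1,0,0)
step 4: output 0; order=[3,5,7,0]; indeg=(0,1,0,0,2,0,1,0,0)
step 5: output 2; order=[3,5,7,0,2]; indeg=(0,1,0,0,2,0,1,0,0)
step 6: output 8; order=[3,5,7,0,2,8]; indeg=(0,0,0,0,1,0,0,0,0)
step 7: output 1; order=[3,5,7,0,2,8,1]; indeg=(0,0,0,0,1,0,0,0,0)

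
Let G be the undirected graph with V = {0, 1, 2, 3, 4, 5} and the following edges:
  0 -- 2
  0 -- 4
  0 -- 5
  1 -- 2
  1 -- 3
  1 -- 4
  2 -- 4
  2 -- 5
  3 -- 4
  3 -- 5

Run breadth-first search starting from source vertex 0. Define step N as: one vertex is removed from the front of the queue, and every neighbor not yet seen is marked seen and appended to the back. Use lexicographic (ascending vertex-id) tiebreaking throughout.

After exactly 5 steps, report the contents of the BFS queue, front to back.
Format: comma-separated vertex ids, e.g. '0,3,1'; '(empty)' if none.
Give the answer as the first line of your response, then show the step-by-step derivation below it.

3

step 1: dequeue 0; queue=[2,4,5]; order=0
step 2: dequeue 2; queue=[4,5,1]; order=0,2
step 3: dequeue 4; queue=[5,1,3]; order=0,2,4
step 4: dequeue 5; queue=[1,3]; order=0,2,4,5
step 5: dequeue 1; queue=[3]; order=0,2,4,5,1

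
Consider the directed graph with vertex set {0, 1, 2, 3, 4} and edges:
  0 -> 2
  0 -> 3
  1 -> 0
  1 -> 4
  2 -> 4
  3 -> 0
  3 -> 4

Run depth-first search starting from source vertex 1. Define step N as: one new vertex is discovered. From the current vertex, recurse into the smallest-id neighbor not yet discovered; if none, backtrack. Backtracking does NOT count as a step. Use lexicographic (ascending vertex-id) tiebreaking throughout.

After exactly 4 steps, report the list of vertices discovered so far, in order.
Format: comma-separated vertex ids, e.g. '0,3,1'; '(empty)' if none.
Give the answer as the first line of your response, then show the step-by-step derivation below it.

1,0,2,4

step 1: discover 1; path=1; order=1
step 2: discover 0; path=1>0; order=1,0
step 3: discover 2; path=1>0>2; order=1,0,2
step 4: discover 4; path=1>0>2>4; order=1,0,2,4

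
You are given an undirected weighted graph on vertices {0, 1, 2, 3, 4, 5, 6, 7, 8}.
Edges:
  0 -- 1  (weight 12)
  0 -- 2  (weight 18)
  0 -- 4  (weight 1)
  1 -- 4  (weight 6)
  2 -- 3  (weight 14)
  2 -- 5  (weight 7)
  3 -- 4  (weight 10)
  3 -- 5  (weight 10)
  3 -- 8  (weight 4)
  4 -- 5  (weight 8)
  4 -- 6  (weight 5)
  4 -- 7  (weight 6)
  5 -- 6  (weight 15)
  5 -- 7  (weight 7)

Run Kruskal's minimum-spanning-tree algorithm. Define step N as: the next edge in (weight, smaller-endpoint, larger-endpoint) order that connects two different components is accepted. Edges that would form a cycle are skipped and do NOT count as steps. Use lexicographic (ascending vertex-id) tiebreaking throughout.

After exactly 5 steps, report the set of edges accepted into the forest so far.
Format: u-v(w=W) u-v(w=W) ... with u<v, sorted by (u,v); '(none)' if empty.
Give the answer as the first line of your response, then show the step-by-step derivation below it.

0-4(w=1) 1-4(w=6) 3-8(w=4) 4-6(w=5) 4-7(w=6)

step 1: add edge 0-4 (w=1); MST = {0-4(w=1)}
step 2: add edge 3-8 (w=4); MST = {0-4(w=1) 3-8(w=4)}
step 3: add edge 4-6 (w=5); MST = {0-4(w=1) 3-8(w=4) 4-6(w=5)}
step 4: add edge 1-4 (w=6); MST = {0-4(w=1) 1-4(w=6) 3-8(w=4) 4-6(w=5)}
step 5: add edge 4-7 (w=6); MST = {0-4(w=1) 1-4(w=6) 3-8(w=4) 4-6(w=5) 4-7(w=6)}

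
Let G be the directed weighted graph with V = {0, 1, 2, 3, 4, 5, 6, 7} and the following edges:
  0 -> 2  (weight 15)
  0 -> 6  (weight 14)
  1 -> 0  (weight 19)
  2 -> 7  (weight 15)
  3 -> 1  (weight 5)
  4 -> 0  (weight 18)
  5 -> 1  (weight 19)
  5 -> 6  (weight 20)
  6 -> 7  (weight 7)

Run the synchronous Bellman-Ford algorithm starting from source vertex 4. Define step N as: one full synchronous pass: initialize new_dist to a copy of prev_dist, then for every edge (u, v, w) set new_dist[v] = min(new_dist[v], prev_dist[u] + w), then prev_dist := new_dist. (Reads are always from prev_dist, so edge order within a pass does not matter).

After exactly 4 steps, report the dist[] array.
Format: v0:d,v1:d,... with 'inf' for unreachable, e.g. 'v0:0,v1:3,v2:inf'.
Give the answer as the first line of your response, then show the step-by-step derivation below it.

v0:18,v1:inf,v2:33,v3:inf,v4:0,v5:inf,v6:32,v7:39

step 1: dist = v0:18,v1:inf,v2:inf,v3:inf,v4:0,v5:inf,v6:inf,v7:inf
step 2: dist = v0:18,v1:inf,v2:33,v3:inf,v4:0,v5:inf,v6:32,v7:inf
step 3: dist = v0:18,v1:inf,v2:33,v3:inf,v4:0,v5:inf,v6:32,v7:39
step 4: dist = v0:18,v1:inf,v2:33,v3:inf,v4:0,v5:inf,v6:32,v7:39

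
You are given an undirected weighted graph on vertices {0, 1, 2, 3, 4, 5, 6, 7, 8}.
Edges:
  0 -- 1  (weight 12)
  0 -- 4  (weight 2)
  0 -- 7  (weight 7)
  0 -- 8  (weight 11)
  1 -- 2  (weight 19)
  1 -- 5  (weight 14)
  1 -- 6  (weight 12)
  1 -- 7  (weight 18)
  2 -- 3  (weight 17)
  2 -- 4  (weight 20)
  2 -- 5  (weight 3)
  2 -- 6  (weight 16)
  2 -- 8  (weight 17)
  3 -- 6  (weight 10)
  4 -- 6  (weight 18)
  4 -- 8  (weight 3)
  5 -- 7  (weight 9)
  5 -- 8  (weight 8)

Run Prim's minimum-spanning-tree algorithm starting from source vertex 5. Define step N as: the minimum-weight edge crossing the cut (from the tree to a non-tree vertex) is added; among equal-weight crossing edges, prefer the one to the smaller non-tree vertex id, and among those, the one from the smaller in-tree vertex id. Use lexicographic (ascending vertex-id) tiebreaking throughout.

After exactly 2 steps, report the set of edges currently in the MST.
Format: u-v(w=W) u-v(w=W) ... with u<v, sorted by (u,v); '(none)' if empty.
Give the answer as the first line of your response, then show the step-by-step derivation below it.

2-5(w=3) 5-8(w=8)

step 1: add edge 2-5 (w=3); MST = {2-5(w=3)}
step 2: add edge 5-8 (w=8); MST = {2-5(w=3) 5-8(w=8)}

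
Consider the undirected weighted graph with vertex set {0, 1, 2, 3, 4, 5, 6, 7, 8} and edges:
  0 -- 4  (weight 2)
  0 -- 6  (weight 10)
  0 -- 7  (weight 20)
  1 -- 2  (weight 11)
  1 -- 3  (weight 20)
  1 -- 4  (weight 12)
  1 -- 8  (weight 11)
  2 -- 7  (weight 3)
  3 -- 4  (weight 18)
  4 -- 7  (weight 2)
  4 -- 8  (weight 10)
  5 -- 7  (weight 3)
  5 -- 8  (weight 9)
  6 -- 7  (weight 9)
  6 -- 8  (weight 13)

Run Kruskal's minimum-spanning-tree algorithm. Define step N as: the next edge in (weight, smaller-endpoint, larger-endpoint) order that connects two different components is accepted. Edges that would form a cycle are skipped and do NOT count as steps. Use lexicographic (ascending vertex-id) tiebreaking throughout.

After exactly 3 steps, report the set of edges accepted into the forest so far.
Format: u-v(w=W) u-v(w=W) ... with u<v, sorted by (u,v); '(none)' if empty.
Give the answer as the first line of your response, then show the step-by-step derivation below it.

0-4(w=2) 2-7(w=3) 4-7(w=2)

step 1: add edge 0-4 (w=2); MST = {0-4(w=2)}
step 2: add edge 4-7 (w=2); MST = {0-4(w=2) 4-7(w=2)}
step 3: add edge 2-7 (w=3); MST = {0-4(w=2) 2-7(w=3) 4-7(w=2)}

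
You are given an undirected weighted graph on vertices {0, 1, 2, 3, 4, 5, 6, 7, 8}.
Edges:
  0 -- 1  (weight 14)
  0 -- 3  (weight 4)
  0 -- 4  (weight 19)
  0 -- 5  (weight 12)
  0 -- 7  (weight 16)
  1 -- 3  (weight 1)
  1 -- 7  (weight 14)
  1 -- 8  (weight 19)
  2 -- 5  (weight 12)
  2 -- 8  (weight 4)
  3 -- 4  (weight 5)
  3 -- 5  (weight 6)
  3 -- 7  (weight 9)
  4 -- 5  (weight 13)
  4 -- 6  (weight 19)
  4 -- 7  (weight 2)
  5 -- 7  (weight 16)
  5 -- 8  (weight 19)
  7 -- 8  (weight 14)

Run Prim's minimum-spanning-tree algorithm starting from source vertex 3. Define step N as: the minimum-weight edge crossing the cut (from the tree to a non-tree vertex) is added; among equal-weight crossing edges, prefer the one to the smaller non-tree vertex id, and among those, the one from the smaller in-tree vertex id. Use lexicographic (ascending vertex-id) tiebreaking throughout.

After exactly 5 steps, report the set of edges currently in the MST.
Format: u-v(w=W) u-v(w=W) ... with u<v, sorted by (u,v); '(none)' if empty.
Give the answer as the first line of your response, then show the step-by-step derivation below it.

0-3(w=4) 1-3(w=1) 3-4(w=5) 3-5(w=6) 4-7(w=2)

step 1: add edge 1-3 (w=1); MST = {1-3(w=1)}
step 2: add edge 0-3 (w=4); MST = {0-3(w=4) 1-3(w=1)}
step 3: add edge 3-4 (w=5); MST = {0-3(w=4) 1-3(w=1) 3-4(w=5)}
step 4: add edge 4-7 (w=2); MST = {0-3(w=4) 1-3(w=1) 3-4(w=5) 4-7(w=2)}
step 5: add edge 3-5 (w=6); MST = {0-3(w=4) 1-3(w=1) 3-4(w=5) 3-5(w=6) 4-7(w=2)}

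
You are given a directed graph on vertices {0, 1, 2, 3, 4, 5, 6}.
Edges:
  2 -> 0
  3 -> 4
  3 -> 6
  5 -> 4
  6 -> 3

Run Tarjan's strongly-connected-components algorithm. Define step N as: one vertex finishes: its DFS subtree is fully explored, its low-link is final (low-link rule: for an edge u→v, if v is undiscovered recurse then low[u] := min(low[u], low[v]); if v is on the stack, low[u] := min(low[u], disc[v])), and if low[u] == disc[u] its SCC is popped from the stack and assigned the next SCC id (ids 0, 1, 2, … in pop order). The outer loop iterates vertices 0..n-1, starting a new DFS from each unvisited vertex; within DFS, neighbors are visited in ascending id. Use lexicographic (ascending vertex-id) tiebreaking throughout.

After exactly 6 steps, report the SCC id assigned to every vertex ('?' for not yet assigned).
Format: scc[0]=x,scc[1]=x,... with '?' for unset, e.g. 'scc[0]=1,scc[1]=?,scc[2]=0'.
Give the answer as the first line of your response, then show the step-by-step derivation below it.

scc[0]=0,scc[1]=1,scc[2]=2,scc[3]=4,scc[4]=3,scc[5]=?,scc[6]=4

step 1: low=(low[0]=0,low[1]=?,low[2]=?,low[3]=?,low[4]=?,low[5]=?,low[6]=?); scc=(scc[0]=0,scc[1]=?,scc[2]=?,scc[3]=?,scc[4]=?,scc[5]=?,scc[6]=?)
step 2: low=(low[0]=0,low[1]=1,low[2]=?,low[3]=?,low[4]=?,low[5]=?,low[6]=?); scc=(scc[0]=0,scc[1]=1,scc[2]=?,scc[3]=?,scc[4]=?,scc[5]=?,scc[6]=?)
step 3: low=(low[0]=0,low[1]=1,low[2]=2,low[3]=?,low[4]=?,low[5]=?,low[6]=?); scc=(scc[0]=0,scc[1]=1,scc[2]=2,scc[3]=?,scc[4]=?,scc[5]=?,scc[6]=?)
step 4: low=(low[0]=0,low[1]=1,low[2]=2,low[3]=3,low[4]=4,low[5]=?,low[6]=?); scc=(scc[0]=0,scc[1]=1,scc[2]=2,scc[3]=?,scc[4]=3,scc[5]=?,scc[6]=?)
step 5: low=(low[0]=0,low[1]=1,low[2]=2,low[3]=3,low[4]=4,low[5]=?,low[6]=3); scc=(scc[0]=0,scc[1]=1,scc[2]=2,scc[3]=?,scc[4]=3,scc[5]=?,scc[6]=?)
step 6: low=(low[0]=0,low[1]=1,low[2]=2,low[3]=3,low[4]=4,low[5]=?,low[6]=3); scc=(scc[0]=0,scc[1]=1,scc[2]=2,scc[3]=4,scc[4]=3,scc[5]=?,scc[6]=4)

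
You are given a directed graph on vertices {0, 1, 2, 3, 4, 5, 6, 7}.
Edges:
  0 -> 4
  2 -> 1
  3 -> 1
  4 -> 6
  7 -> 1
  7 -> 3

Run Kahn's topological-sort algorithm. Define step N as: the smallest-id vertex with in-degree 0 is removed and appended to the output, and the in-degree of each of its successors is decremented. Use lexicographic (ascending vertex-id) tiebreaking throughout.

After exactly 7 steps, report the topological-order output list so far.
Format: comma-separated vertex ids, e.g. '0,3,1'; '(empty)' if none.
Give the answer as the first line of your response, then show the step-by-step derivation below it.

0,2,4,5,6,7,3

step 1: output 0; order=[0]; indeg=(0,3,0,1,0,0,1,0)
step 2: output 2; order=[0,2]; indeg=(0,2,0,1,0,0,1,0)
step 3: output 4; order=[0,2,4]; indeg=(0,2,0,1,0,0,0,0)
step 4: output 5; order=[0,2,4,5]; indeg=(0,2,0,1,0,0,0,0)
step 5: output 6; order=[0,2,4,5,6]; indeg=(0,2,0,1,0,0,0,0)
step 6: output 7; order=[0,2,4,5,6,7]; indeg=(0,1,0,0,0,0,0,0)
step 7: output 3; order=[0,2,4,5,6,7,3]; indeg=(0,0,0,0,0,0,0,0)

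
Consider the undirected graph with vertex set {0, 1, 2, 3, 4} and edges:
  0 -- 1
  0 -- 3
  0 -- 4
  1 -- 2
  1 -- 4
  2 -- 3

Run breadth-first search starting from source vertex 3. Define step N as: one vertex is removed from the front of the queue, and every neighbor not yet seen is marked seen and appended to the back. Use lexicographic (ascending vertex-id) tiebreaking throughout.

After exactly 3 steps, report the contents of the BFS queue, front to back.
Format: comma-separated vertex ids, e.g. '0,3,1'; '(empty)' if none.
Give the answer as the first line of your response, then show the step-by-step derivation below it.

1,4

step 1: dequeue 3; queue=[0,2]; order=3
step 2: dequeue 0; queue=[2,1,4]; order=3,0
step 3: dequeue 2; queue=[1,4]; order=3,0,2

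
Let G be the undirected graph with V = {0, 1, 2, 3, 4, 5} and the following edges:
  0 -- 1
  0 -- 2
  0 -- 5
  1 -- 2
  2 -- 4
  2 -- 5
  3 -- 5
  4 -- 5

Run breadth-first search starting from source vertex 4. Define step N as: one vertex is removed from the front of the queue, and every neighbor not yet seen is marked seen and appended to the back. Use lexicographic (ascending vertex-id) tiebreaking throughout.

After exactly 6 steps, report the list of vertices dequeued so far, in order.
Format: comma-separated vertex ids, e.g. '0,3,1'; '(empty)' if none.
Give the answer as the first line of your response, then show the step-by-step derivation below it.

4,2,5,0,1,3

step 1: dequeue 4; queue=[2,5]; order=4
step 2: dequeue 2; queue=[5,0,1]; order=4,2
step 3: dequeue 5; queue=[0,1,3]; order=4,2,5
step 4: dequeue 0; queue=[1,3]; order=4,2,5,0
step 5: dequeue 1; queue=[3]; order=4,2,5,0,1
step 6: dequeue 3; queue=[(empty)]; order=4,2,5,0,1,3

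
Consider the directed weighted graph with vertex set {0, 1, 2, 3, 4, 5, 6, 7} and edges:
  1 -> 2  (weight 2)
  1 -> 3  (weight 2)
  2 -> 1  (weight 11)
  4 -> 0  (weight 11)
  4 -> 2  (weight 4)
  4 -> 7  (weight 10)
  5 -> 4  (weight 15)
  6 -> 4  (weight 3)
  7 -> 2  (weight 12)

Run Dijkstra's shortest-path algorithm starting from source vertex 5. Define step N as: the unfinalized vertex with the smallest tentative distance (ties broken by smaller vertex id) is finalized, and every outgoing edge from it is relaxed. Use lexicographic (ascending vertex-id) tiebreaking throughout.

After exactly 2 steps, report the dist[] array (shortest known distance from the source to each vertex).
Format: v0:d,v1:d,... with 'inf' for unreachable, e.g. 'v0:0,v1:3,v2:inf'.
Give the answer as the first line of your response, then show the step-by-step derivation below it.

v0:26,v1:inf,v2:19,v3:inf,v4:15,v5:0,v6:inf,v7:25

step 1: dist = v0:inf,v1:inf,v2:inf,v3:inf,v4:15,v5:0,v6:inf,v7:inf
step 2: dist = v0:26,v1:inf,v2:19,v3:inf,v4:15,v5:0,v6:inf,v7:25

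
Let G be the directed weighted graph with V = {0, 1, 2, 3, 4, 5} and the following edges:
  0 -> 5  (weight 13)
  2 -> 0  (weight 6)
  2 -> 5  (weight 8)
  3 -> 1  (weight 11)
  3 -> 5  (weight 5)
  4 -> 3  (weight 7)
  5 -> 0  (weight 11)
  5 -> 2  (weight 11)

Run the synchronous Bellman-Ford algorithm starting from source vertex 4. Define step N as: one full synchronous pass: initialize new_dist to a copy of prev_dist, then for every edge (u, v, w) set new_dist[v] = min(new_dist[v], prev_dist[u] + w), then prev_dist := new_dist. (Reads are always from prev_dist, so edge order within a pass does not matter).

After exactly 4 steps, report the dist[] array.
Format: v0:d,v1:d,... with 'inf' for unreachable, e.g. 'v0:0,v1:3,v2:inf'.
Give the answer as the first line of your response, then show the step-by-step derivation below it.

v0:23,v1:18,v2:23,v3:7,v4:0,v5:12

step 1: dist = v0:inf,v1:inf,v2:inf,v3:7,v4:0,v5:inf
step 2: dist = v0:inf,v1:18,v2:inf,v3:7,v4:0,v5:12
step 3: dist = v0:23,v1:18,v2:23,v3:7,v4:0,v5:12
step 4: dist = v0:23,v1:18,v2:23,v3:7,v4:0,v5:12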